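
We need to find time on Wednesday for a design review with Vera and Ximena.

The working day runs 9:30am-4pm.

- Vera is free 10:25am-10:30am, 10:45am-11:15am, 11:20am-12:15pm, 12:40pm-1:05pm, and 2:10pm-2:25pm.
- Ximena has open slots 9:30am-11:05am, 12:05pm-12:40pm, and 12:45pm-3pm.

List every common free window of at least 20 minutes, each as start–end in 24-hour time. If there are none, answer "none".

Vera ∩ Ximena: 10:25–10:30, 10:45–11:05, 12:05–12:15, 12:45–13:05, 14:10–14:25.
Windows ≥ 20 min: 10:45–11:05, 12:45–13:05.

10:45–11:05, 12:45–13:05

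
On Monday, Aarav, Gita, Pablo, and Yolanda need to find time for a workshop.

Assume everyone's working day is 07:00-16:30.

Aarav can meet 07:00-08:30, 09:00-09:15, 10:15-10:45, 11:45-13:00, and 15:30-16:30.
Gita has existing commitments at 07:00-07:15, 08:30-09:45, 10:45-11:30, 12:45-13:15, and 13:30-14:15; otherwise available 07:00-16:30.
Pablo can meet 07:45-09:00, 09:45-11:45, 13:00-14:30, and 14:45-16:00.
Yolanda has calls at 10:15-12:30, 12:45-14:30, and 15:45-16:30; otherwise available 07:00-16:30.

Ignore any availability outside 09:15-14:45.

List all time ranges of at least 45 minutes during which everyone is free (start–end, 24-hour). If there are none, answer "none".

Gita free within 07:00–16:30: 07:15–08:30, 09:45–10:45, 11:30–12:45, 13:15–13:30, 14:15–16:30.
Yolanda free within 07:00–16:30: 07:00–10:15, 12:30–12:45, 14:30–15:45.
Aarav ∩ Gita: 07:15–08:30, 10:15–10:45, 11:45–12:45, 15:30–16:30.
Aarav ∩ Gita ∩ Pablo: 07:45–08:30, 10:15–10:45, 15:30–16:00.
Aarav ∩ Gita ∩ Pablo ∩ Yolanda: 07:45–08:30, 15:30–15:45.
Restricted to 09:15–14:45: (none).
Windows ≥ 45 min: (none).

none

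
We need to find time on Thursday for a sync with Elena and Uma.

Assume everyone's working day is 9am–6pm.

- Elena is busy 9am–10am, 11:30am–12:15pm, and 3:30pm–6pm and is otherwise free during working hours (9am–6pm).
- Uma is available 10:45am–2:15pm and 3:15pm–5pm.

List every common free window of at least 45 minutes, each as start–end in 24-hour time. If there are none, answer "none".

Elena free within 09:00–18:00: 10:00–11:30, 12:15–15:30.
Elena ∩ Uma: 10:45–11:30, 12:15–14:15, 15:15–15:30.
Windows ≥ 45 min: 10:45–11:30, 12:15–14:15.

10:45–11:30, 12:15–14:15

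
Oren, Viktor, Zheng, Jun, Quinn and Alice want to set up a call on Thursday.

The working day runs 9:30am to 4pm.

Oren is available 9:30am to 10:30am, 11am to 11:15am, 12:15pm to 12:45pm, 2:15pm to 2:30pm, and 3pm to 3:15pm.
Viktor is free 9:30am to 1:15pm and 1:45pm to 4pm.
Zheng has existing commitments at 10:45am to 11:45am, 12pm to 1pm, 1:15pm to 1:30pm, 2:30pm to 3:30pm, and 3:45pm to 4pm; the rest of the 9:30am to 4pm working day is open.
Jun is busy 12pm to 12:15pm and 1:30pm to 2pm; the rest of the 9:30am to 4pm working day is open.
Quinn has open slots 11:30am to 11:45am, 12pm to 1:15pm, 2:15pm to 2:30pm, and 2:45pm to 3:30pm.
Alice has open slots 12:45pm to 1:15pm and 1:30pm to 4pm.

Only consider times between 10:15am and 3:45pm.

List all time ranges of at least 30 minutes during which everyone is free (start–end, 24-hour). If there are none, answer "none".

Zheng free within 09:30–16:00: 09:30–10:45, 11:45–12:00, 13:00–13:15, 13:30–14:30, 15:30–15:45.
Jun free within 09:30–16:00: 09:30–12:00, 12:15–13:30, 14:00–16:00.
Oren ∩ Viktor: 09:30–10:30, 11:00–11:15, 12:15–12:45, 14:15–14:30, 15:00–15:15.
Oren ∩ Viktor ∩ Zheng: 09:30–10:30, 14:15–14:30.
Oren ∩ Viktor ∩ Zheng ∩ Jun: 09:30–10:30, 14:15–14:30.
Oren ∩ Viktor ∩ Zheng ∩ Jun ∩ Quinn: 14:15–14:30.
Oren ∩ Viktor ∩ Zheng ∩ Jun ∩ Quinn ∩ Alice: 14:15–14:30.
Restricted to 10:15–15:45: 14:15–14:30.
Windows ≥ 30 min: (none).

none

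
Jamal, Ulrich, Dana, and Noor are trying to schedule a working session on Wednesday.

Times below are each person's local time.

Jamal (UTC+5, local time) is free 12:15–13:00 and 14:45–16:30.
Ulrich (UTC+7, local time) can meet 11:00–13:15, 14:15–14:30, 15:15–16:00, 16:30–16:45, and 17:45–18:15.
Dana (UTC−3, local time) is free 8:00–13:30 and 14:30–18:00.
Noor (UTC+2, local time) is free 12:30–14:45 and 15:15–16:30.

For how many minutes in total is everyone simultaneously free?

15 minutes

Jamal → UTC: 07:15–08:00, 09:45–11:30.
Ulrich → UTC: 04:00–06:15, 07:15–07:30, 08:15–09:00, 09:30–09:45, 10:45–11:15.
Dana → UTC: 11:00–16:30, 17:30–21:00.
Noor → UTC: 10:30–12:45, 13:15–14:30.
Jamal ∩ Ulrich: 07:15–07:30, 10:45–11:15.
Jamal ∩ Ulrich ∩ Dana: 11:00–11:15.
Jamal ∩ Ulrich ∩ Dana ∩ Noor: 11:00–11:15.
Total common minutes: 15.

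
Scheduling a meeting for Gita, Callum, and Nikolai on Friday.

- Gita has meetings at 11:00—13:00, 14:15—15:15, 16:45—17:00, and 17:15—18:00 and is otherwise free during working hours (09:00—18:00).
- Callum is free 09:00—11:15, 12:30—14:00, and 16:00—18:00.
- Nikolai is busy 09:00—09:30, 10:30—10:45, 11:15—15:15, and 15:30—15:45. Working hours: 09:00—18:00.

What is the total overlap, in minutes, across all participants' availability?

Gita free within 09:00–18:00: 09:00–11:00, 13:00–14:15, 15:15–16:45, 17:00–17:15.
Nikolai free within 09:00–18:00: 09:30–10:30, 10:45–11:15, 15:15–15:30, 15:45–18:00.
Gita ∩ Callum: 09:00–11:00, 13:00–14:00, 16:00–16:45, 17:00–17:15.
Gita ∩ Callum ∩ Nikolai: 09:30–10:30, 10:45–11:00, 16:00–16:45, 17:00–17:15.
Total common minutes: 60 + 15 + 45 + 15 = 135.

135 minutes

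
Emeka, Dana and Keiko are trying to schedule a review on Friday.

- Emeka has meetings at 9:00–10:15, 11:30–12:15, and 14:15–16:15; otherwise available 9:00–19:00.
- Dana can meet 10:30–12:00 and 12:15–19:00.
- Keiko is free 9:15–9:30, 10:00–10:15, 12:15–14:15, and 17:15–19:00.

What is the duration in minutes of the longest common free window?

Emeka free within 09:00–19:00: 10:15–11:30, 12:15–14:15, 16:15–19:00.
Emeka ∩ Dana: 10:30–11:30, 12:15–14:15, 16:15–19:00.
Emeka ∩ Dana ∩ Keiko: 12:15–14:15, 17:15–19:00.
Common window lengths: 120, 105 min; longest is 120.

120 minutes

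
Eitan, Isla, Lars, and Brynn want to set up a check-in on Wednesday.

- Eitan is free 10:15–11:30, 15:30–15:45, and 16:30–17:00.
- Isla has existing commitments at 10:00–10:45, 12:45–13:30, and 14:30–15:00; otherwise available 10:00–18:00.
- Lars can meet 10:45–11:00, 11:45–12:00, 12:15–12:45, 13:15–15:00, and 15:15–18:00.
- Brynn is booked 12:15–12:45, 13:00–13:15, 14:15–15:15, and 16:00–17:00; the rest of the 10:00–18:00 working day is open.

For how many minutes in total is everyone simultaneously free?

Isla free within 10:00–18:00: 10:45–12:45, 13:30–14:30, 15:00–18:00.
Brynn free within 10:00–18:00: 10:00–12:15, 12:45–13:00, 13:15–14:15, 15:15–16:00, 17:00–18:00.
Eitan ∩ Isla: 10:45–11:30, 15:30–15:45, 16:30–17:00.
Eitan ∩ Isla ∩ Lars: 10:45–11:00, 15:30–15:45, 16:30–17:00.
Eitan ∩ Isla ∩ Lars ∩ Brynn: 10:45–11:00, 15:30–15:45.
Total common minutes: 15 + 15 = 30.

30 minutes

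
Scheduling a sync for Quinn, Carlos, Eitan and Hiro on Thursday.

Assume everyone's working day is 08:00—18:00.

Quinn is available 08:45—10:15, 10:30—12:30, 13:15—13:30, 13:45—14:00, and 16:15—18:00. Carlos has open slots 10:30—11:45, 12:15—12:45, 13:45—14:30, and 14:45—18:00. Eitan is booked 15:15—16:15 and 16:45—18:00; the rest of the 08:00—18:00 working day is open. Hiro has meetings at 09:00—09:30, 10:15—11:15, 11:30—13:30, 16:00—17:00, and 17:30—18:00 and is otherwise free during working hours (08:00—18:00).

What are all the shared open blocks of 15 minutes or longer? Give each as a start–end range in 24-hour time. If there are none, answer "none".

11:15–11:30, 13:45–14:00

Eitan free within 08:00–18:00: 08:00–15:15, 16:15–16:45.
Hiro free within 08:00–18:00: 08:00–09:00, 09:30–10:15, 11:15–11:30, 13:30–16:00, 17:00–17:30.
Quinn ∩ Carlos: 10:30–11:45, 12:15–12:30, 13:45–14:00, 16:15–18:00.
Quinn ∩ Carlos ∩ Eitan: 10:30–11:45, 12:15–12:30, 13:45–14:00, 16:15–16:45.
Quinn ∩ Carlos ∩ Eitan ∩ Hiro: 11:15–11:30, 13:45–14:00.
Windows ≥ 15 min: 11:15–11:30, 13:45–14:00.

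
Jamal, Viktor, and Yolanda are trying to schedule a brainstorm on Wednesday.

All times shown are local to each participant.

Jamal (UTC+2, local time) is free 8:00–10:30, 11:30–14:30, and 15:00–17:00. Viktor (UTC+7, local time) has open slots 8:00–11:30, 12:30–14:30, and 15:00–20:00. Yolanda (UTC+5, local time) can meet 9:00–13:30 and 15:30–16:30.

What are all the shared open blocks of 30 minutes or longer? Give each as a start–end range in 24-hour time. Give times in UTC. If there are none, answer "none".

06:00–07:30, 08:00–08:30, 10:30–11:30

Jamal → UTC: 06:00–08:30, 09:30–12:30, 13:00–15:00.
Viktor → UTC: 01:00–04:30, 05:30–07:30, 08:00–13:00.
Yolanda → UTC: 04:00–08:30, 10:30–11:30.
Jamal ∩ Viktor: 06:00–07:30, 08:00–08:30, 09:30–12:30.
Jamal ∩ Viktor ∩ Yolanda: 06:00–07:30, 08:00–08:30, 10:30–11:30.
Windows ≥ 30 min: 06:00–07:30, 08:00–08:30, 10:30–11:30.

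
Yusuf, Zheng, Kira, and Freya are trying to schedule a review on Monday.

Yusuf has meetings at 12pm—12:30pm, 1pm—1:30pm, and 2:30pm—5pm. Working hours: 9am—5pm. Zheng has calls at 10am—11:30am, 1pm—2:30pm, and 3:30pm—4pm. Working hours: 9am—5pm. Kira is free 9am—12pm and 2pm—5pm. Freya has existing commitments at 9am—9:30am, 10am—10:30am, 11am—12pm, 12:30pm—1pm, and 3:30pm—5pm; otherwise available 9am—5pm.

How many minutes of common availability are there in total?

30 minutes

Yusuf free within 09:00–17:00: 09:00–12:00, 12:30–13:00, 13:30–14:30.
Zheng free within 09:00–17:00: 09:00–10:00, 11:30–13:00, 14:30–15:30, 16:00–17:00.
Freya free within 09:00–17:00: 09:30–10:00, 10:30–11:00, 12:00–12:30, 13:00–15:30.
Yusuf ∩ Zheng: 09:00–10:00, 11:30–12:00, 12:30–13:00.
Yusuf ∩ Zheng ∩ Kira: 09:00–10:00, 11:30–12:00.
Yusuf ∩ Zheng ∩ Kira ∩ Freya: 09:30–10:00.
Total common minutes: 30.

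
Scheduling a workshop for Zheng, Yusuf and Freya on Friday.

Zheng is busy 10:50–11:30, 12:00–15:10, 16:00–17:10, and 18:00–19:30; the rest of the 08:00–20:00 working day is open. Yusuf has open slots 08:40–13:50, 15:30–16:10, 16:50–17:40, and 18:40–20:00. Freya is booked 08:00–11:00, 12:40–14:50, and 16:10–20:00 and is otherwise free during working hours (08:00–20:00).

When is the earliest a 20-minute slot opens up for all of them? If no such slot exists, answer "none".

Zheng free within 08:00–20:00: 08:00–10:50, 11:30–12:00, 15:10–16:00, 17:10–18:00, 19:30–20:00.
Freya free within 08:00–20:00: 11:00–12:40, 14:50–16:10.
Zheng ∩ Yusuf: 08:40–10:50, 11:30–12:00, 15:30–16:00, 17:10–17:40, 19:30–20:00.
Zheng ∩ Yusuf ∩ Freya: 11:30–12:00, 15:30–16:00.
Windows ≥ 20 min: 11:30–12:00, 15:30–16:00.
Earliest such window starts at 11:30.

11:30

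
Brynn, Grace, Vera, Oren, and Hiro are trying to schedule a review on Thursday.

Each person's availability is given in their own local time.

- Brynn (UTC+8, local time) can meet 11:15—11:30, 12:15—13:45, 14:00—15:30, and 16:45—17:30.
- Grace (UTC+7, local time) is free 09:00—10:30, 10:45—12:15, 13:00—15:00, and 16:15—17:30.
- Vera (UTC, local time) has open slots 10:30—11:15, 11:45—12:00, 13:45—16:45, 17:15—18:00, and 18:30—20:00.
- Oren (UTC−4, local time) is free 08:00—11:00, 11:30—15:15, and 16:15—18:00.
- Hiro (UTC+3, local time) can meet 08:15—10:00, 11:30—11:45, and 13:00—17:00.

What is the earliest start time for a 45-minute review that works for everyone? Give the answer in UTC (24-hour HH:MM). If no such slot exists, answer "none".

none

Brynn → UTC: 03:15–03:30, 04:15–05:45, 06:00–07:30, 08:45–09:30.
Grace → UTC: 02:00–03:30, 03:45–05:15, 06:00–08:00, 09:15–10:30.
Vera → UTC: 10:30–11:15, 11:45–12:00, 13:45–16:45, 17:15–18:00, 18:30–20:00.
Oren → UTC: 12:00–15:00, 15:30–19:15, 20:15–22:00.
Hiro → UTC: 05:15–07:00, 08:30–08:45, 10:00–14:00.
Brynn ∩ Grace: 03:15–03:30, 04:15–05:15, 06:00–07:30, 09:15–09:30.
Brynn ∩ Grace ∩ Vera: (none).
Brynn ∩ Grace ∩ Vera ∩ Oren: (none).
Brynn ∩ Grace ∩ Vera ∩ Oren ∩ Hiro: (none).
Windows ≥ 45 min: (none).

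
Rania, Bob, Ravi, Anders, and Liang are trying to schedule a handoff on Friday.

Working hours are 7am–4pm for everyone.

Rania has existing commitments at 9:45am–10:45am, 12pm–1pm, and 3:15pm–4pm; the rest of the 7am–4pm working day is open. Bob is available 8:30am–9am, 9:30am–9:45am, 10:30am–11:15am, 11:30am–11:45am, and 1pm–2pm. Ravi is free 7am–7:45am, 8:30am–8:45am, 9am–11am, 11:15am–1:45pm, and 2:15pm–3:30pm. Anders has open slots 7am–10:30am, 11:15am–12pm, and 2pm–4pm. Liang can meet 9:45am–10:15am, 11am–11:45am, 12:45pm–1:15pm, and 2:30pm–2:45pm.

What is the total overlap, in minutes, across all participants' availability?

15 minutes

Rania free within 07:00–16:00: 07:00–09:45, 10:45–12:00, 13:00–15:15.
Rania ∩ Bob: 08:30–09:00, 09:30–09:45, 10:45–11:15, 11:30–11:45, 13:00–14:00.
Rania ∩ Bob ∩ Ravi: 08:30–08:45, 09:30–09:45, 10:45–11:00, 11:30–11:45, 13:00–13:45.
Rania ∩ Bob ∩ Ravi ∩ Anders: 08:30–08:45, 09:30–09:45, 11:30–11:45.
Rania ∩ Bob ∩ Ravi ∩ Anders ∩ Liang: 11:30–11:45.
Total common minutes: 15.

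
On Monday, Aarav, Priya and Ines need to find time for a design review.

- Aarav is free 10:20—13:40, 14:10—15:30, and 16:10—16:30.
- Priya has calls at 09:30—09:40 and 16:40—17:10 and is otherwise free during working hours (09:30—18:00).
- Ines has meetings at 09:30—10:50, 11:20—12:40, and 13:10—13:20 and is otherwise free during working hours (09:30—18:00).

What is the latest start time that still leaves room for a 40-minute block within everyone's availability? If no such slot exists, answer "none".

Priya free within 09:30–18:00: 09:40–16:40, 17:10–18:00.
Ines free within 09:30–18:00: 10:50–11:20, 12:40–13:10, 13:20–18:00.
Aarav ∩ Priya: 10:20–13:40, 14:10–15:30, 16:10–16:30.
Aarav ∩ Priya ∩ Ines: 10:50–11:20, 12:40–13:10, 13:20–13:40, 14:10–15:30, 16:10–16:30.
Windows ≥ 40 min: 14:10–15:30.
Latest start in the last window 14:10–15:30 is 15:30 − 40 min = 14:50.

14:50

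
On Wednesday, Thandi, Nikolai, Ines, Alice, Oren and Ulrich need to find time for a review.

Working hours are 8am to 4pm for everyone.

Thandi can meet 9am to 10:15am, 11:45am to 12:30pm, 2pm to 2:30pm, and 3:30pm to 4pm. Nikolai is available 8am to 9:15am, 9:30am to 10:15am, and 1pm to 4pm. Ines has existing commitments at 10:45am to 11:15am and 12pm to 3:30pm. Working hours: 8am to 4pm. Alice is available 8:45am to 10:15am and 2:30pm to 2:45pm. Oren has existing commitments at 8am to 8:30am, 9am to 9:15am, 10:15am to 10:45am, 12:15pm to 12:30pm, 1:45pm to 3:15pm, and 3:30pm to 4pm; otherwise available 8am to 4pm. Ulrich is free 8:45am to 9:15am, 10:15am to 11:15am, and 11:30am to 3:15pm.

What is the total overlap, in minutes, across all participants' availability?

0 minutes

Ines free within 08:00–16:00: 08:00–10:45, 11:15–12:00, 15:30–16:00.
Oren free within 08:00–16:00: 08:30–09:00, 09:15–10:15, 10:45–12:15, 12:30–13:45, 15:15–15:30.
Thandi ∩ Nikolai: 09:00–09:15, 09:30–10:15, 14:00–14:30, 15:30–16:00.
Thandi ∩ Nikolai ∩ Ines: 09:00–09:15, 09:30–10:15, 15:30–16:00.
Thandi ∩ Nikolai ∩ Ines ∩ Alice: 09:00–09:15, 09:30–10:15.
Thandi ∩ Nikolai ∩ Ines ∩ Alice ∩ Oren: 09:30–10:15.
Thandi ∩ Nikolai ∩ Ines ∩ Alice ∩ Oren ∩ Ulrich: (none).
Total common minutes: 0.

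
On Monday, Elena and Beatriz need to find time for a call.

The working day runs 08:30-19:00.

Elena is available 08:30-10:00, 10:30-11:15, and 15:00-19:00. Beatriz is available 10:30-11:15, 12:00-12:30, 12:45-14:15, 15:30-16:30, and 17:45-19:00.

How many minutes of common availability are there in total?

Elena ∩ Beatriz: 10:30–11:15, 15:30–16:30, 17:45–19:00.
Total common minutes: 45 + 60 + 75 = 180.

180 minutes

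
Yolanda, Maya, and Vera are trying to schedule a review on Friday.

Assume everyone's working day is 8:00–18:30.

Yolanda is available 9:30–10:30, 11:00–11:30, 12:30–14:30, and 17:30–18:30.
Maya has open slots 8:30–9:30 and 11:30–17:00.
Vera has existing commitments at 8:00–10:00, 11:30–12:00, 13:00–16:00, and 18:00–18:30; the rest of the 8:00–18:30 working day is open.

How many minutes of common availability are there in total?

Vera free within 08:00–18:30: 10:00–11:30, 12:00–13:00, 16:00–18:00.
Yolanda ∩ Maya: 12:30–14:30.
Yolanda ∩ Maya ∩ Vera: 12:30–13:00.
Total common minutes: 30.

30 minutes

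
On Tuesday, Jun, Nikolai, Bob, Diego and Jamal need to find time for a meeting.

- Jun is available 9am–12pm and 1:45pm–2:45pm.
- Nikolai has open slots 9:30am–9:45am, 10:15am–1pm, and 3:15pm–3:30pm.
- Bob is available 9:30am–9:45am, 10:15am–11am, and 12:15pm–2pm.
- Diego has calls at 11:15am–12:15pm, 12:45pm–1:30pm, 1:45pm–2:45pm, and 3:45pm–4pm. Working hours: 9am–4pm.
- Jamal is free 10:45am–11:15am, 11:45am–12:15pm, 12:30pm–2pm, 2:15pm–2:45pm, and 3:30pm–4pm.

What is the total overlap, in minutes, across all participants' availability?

Diego free within 09:00–16:00: 09:00–11:15, 12:15–12:45, 13:30–13:45, 14:45–15:45.
Jun ∩ Nikolai: 09:30–09:45, 10:15–12:00.
Jun ∩ Nikolai ∩ Bob: 09:30–09:45, 10:15–11:00.
Jun ∩ Nikolai ∩ Bob ∩ Diego: 09:30–09:45, 10:15–11:00.
Jun ∩ Nikolai ∩ Bob ∩ Diego ∩ Jamal: 10:45–11:00.
Total common minutes: 15.

15 minutes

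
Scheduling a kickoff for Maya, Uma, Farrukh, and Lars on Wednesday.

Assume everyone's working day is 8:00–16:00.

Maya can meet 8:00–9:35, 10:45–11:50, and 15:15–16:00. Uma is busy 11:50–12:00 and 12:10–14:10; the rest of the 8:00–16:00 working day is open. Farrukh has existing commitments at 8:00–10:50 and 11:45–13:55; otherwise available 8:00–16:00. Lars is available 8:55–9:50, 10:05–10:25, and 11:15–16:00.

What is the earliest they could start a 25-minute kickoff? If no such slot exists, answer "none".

11:15

Uma free within 08:00–16:00: 08:00–11:50, 12:00–12:10, 14:10–16:00.
Farrukh free within 08:00–16:00: 10:50–11:45, 13:55–16:00.
Maya ∩ Uma: 08:00–09:35, 10:45–11:50, 15:15–16:00.
Maya ∩ Uma ∩ Farrukh: 10:50–11:45, 15:15–16:00.
Maya ∩ Uma ∩ Farrukh ∩ Lars: 11:15–11:45, 15:15–16:00.
Windows ≥ 25 min: 11:15–11:45, 15:15–16:00.
Earliest such window starts at 11:15.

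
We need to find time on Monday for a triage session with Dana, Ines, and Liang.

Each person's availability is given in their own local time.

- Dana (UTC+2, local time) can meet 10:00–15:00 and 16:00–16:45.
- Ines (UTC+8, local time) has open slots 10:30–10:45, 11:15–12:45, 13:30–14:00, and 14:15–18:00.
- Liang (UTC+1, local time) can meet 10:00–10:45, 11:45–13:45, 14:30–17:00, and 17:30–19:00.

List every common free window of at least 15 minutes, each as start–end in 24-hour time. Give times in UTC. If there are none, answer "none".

09:00–09:45

Dana → UTC: 08:00–13:00, 14:00–14:45.
Ines → UTC: 02:30–02:45, 03:15–04:45, 05:30–06:00, 06:15–10:00.
Liang → UTC: 09:00–09:45, 10:45–12:45, 13:30–16:00, 16:30–18:00.
Dana ∩ Ines: 08:00–10:00.
Dana ∩ Ines ∩ Liang: 09:00–09:45.
Windows ≥ 15 min: 09:00–09:45.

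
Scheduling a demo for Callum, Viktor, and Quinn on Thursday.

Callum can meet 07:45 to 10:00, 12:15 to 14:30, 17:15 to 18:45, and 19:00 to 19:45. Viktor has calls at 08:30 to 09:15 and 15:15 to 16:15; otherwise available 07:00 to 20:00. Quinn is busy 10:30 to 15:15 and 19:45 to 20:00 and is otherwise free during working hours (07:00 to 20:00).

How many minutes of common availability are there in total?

225 minutes

Viktor free within 07:00–20:00: 07:00–08:30, 09:15–15:15, 16:15–20:00.
Quinn free within 07:00–20:00: 07:00–10:30, 15:15–19:45.
Callum ∩ Viktor: 07:45–08:30, 09:15–10:00, 12:15–14:30, 17:15–18:45, 19:00–19:45.
Callum ∩ Viktor ∩ Quinn: 07:45–08:30, 09:15–10:00, 17:15–18:45, 19:00–19:45.
Total common minutes: 45 + 45 + 90 + 45 = 225.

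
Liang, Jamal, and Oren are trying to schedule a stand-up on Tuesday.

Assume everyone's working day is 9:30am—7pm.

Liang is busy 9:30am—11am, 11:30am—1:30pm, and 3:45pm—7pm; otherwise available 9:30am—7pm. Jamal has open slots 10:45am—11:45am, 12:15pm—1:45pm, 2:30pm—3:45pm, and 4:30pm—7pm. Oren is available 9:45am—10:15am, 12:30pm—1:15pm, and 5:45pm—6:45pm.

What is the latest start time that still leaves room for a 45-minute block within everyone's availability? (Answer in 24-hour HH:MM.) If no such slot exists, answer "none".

Liang free within 09:30–19:00: 11:00–11:30, 13:30–15:45.
Liang ∩ Jamal: 11:00–11:30, 13:30–13:45, 14:30–15:45.
Liang ∩ Jamal ∩ Oren: (none).
Windows ≥ 45 min: (none).

none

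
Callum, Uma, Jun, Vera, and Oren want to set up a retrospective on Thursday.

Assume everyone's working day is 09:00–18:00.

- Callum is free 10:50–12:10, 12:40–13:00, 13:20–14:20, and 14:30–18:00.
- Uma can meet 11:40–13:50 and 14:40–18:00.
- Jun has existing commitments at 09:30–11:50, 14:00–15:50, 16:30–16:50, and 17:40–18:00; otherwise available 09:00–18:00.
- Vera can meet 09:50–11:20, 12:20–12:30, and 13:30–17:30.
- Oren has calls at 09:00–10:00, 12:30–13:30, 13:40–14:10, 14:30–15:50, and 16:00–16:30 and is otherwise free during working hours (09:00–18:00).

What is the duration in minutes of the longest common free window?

40 minutes

Jun free within 09:00–18:00: 09:00–09:30, 11:50–14:00, 15:50–16:30, 16:50–17:40.
Oren free within 09:00–18:00: 10:00–12:30, 13:30–13:40, 14:10–14:30, 15:50–16:00, 16:30–18:00.
Callum ∩ Uma: 11:40–12:10, 12:40–13:00, 13:20–13:50, 14:40–18:00.
Callum ∩ Uma ∩ Jun: 11:50–12:10, 12:40–13:00, 13:20–13:50, 15:50–16:30, 16:50–17:40.
Callum ∩ Uma ∩ Jun ∩ Vera: 13:30–13:50, 15:50–16:30, 16:50–17:30.
Callum ∩ Uma ∩ Jun ∩ Vera ∩ Oren: 13:30–13:40, 15:50–16:00, 16:50–17:30.
Common window lengths: 10, 10, 40 min; longest is 40.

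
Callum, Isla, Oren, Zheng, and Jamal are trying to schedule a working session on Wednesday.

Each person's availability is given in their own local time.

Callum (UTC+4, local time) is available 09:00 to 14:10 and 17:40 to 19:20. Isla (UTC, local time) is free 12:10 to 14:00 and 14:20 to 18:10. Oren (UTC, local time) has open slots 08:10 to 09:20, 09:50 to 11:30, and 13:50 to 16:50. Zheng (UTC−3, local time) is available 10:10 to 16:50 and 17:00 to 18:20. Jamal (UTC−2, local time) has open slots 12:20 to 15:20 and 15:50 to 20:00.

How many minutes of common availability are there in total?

60 minutes

Callum → UTC: 05:00–10:10, 13:40–15:20.
Isla → UTC: 12:10–14:00, 14:20–18:10.
Oren → UTC: 08:10–09:20, 09:50–11:30, 13:50–16:50.
Zheng → UTC: 13:10–19:50, 20:00–21:20.
Jamal → UTC: 14:20–17:20, 17:50–22:00.
Callum ∩ Isla: 13:40–14:00, 14:20–15:20.
Callum ∩ Isla ∩ Oren: 13:50–14:00, 14:20–15:20.
Callum ∩ Isla ∩ Oren ∩ Zheng: 13:50–14:00, 14:20–15:20.
Callum ∩ Isla ∩ Oren ∩ Zheng ∩ Jamal: 14:20–15:20.
Total common minutes: 60.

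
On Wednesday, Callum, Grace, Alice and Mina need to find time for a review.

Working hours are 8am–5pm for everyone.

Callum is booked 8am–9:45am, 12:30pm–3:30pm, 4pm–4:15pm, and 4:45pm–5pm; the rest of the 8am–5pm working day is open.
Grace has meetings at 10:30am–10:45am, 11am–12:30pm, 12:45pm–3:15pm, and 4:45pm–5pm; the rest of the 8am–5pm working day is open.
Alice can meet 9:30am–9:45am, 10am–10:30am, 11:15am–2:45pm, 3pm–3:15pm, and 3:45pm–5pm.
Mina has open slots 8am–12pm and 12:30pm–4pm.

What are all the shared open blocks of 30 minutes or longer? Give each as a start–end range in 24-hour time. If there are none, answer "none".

10:00–10:30

Callum free within 08:00–17:00: 09:45–12:30, 15:30–16:00, 16:15–16:45.
Grace free within 08:00–17:00: 08:00–10:30, 10:45–11:00, 12:30–12:45, 15:15–16:45.
Callum ∩ Grace: 09:45–10:30, 10:45–11:00, 15:30–16:00, 16:15–16:45.
Callum ∩ Grace ∩ Alice: 10:00–10:30, 15:45–16:00, 16:15–16:45.
Callum ∩ Grace ∩ Alice ∩ Mina: 10:00–10:30, 15:45–16:00.
Windows ≥ 30 min: 10:00–10:30.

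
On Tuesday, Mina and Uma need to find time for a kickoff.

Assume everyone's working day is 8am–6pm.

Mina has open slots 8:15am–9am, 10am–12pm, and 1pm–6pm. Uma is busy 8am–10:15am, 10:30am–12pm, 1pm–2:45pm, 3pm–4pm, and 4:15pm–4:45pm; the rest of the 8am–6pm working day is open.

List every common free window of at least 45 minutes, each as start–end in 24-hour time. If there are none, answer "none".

16:45–18:00

Uma free within 08:00–18:00: 10:15–10:30, 12:00–13:00, 14:45–15:00, 16:00–16:15, 16:45–18:00.
Mina ∩ Uma: 10:15–10:30, 14:45–15:00, 16:00–16:15, 16:45–18:00.
Windows ≥ 45 min: 16:45–18:00.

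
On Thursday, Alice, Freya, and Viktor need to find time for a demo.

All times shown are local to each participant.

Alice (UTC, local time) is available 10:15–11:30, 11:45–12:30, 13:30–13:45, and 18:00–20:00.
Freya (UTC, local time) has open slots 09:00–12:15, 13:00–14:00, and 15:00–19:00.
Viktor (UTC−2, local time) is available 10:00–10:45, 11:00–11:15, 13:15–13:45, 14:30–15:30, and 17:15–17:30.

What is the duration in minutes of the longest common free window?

15 minutes

Alice → UTC: 10:15–11:30, 11:45–12:30, 13:30–13:45, 18:00–20:00.
Freya → UTC: 09:00–12:15, 13:00–14:00, 15:00–19:00.
Viktor → UTC: 12:00–12:45, 13:00–13:15, 15:15–15:45, 16:30–17:30, 19:15–19:30.
Alice ∩ Freya: 10:15–11:30, 11:45–12:15, 13:30–13:45, 18:00–19:00.
Alice ∩ Freya ∩ Viktor: 12:00–12:15.
Single common window of 15 minutes.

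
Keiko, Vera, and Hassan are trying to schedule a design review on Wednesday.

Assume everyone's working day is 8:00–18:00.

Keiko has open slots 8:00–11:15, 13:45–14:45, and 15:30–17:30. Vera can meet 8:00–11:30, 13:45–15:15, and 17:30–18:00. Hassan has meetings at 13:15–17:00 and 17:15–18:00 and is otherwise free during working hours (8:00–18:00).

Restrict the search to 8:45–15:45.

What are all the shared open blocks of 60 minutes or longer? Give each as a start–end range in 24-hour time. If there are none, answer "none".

Hassan free within 08:00–18:00: 08:00–13:15, 17:00–17:15.
Keiko ∩ Vera: 08:00–11:15, 13:45–14:45.
Keiko ∩ Vera ∩ Hassan: 08:00–11:15.
Restricted to 08:45–15:45: 08:45–11:15.
Windows ≥ 60 min: 08:45–11:15.

08:45–11:15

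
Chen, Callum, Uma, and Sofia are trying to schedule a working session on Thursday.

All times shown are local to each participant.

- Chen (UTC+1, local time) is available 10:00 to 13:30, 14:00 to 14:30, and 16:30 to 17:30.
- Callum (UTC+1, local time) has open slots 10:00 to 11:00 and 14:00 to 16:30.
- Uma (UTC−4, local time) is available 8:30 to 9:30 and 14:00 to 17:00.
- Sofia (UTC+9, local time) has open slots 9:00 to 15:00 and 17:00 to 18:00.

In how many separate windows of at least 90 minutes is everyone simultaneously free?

0

Chen → UTC: 09:00–12:30, 13:00–13:30, 15:30–16:30.
Callum → UTC: 09:00–10:00, 13:00–15:30.
Uma → UTC: 12:30–13:30, 18:00–21:00.
Sofia → UTC: 00:00–06:00, 08:00–09:00.
Chen ∩ Callum: 09:00–10:00, 13:00–13:30.
Chen ∩ Callum ∩ Uma: 13:00–13:30.
Chen ∩ Callum ∩ Uma ∩ Sofia: (none).
Windows ≥ 90 min: (none).
That's 0 windows.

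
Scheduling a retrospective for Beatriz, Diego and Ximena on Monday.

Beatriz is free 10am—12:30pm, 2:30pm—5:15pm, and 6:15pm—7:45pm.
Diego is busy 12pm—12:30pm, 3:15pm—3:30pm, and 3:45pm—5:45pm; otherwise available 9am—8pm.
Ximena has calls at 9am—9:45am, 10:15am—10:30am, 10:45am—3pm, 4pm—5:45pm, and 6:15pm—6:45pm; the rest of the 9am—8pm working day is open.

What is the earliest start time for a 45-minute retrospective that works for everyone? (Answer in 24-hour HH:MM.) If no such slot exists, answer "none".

18:45

Diego free within 09:00–20:00: 09:00–12:00, 12:30–15:15, 15:30–15:45, 17:45–20:00.
Ximena free within 09:00–20:00: 09:45–10:15, 10:30–10:45, 15:00–16:00, 17:45–18:15, 18:45–20:00.
Beatriz ∩ Diego: 10:00–12:00, 14:30–15:15, 15:30–15:45, 18:15–19:45.
Beatriz ∩ Diego ∩ Ximena: 10:00–10:15, 10:30–10:45, 15:00–15:15, 15:30–15:45, 18:45–19:45.
Windows ≥ 45 min: 18:45–19:45.
Earliest such window starts at 18:45.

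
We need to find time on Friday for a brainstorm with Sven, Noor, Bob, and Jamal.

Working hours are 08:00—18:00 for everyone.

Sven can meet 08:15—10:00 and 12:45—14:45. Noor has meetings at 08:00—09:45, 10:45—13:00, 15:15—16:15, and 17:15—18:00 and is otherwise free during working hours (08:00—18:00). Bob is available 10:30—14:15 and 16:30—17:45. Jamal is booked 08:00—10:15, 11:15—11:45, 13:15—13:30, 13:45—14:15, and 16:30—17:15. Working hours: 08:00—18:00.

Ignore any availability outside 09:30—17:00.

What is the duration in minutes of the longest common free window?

15 minutes

Noor free within 08:00–18:00: 09:45–10:45, 13:00–15:15, 16:15–17:15.
Jamal free within 08:00–18:00: 10:15–11:15, 11:45–13:15, 13:30–13:45, 14:15–16:30, 17:15–18:00.
Sven ∩ Noor: 09:45–10:00, 13:00–14:45.
Sven ∩ Noor ∩ Bob: 13:00–14:15.
Sven ∩ Noor ∩ Bob ∩ Jamal: 13:00–13:15, 13:30–13:45.
Restricted to 09:30–17:00: 13:00–13:15, 13:30–13:45.
Common window lengths: 15, 15 min; longest is 15.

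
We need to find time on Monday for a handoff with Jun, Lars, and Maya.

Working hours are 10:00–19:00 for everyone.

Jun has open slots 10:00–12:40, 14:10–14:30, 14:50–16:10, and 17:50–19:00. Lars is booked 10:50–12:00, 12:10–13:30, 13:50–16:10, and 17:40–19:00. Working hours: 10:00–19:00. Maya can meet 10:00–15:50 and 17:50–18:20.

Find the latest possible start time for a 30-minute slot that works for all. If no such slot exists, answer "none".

10:20

Lars free within 10:00–19:00: 10:00–10:50, 12:00–12:10, 13:30–13:50, 16:10–17:40.
Jun ∩ Lars: 10:00–10:50, 12:00–12:10.
Jun ∩ Lars ∩ Maya: 10:00–10:50, 12:00–12:10.
Windows ≥ 30 min: 10:00–10:50.
Latest start in the last window 10:00–10:50 is 10:50 − 30 min = 10:20.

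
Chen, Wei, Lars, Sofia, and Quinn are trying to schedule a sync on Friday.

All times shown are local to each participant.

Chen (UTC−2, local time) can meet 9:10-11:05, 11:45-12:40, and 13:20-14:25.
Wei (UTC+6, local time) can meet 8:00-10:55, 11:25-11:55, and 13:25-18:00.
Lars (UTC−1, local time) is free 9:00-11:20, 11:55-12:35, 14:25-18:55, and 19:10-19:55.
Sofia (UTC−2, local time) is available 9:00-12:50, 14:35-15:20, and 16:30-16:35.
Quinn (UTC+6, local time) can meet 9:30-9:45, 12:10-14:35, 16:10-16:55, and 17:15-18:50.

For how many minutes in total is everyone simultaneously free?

45 minutes

Chen → UTC: 11:10–13:05, 13:45–14:40, 15:20–16:25.
Wei → UTC: 02:00–04:55, 05:25–05:55, 07:25–12:00.
Lars → UTC: 10:00–12:20, 12:55–13:35, 15:25–19:55, 20:10–20:55.
Sofia → UTC: 11:00–14:50, 16:35–17:20, 18:30–18:35.
Quinn → UTC: 03:30–03:45, 06:10–08:35, 10:10–10:55, 11:15–12:50.
Chen ∩ Wei: 11:10–12:00.
Chen ∩ Wei ∩ Lars: 11:10–12:00.
Chen ∩ Wei ∩ Lars ∩ Sofia: 11:10–12:00.
Chen ∩ Wei ∩ Lars ∩ Sofia ∩ Quinn: 11:15–12:00.
Total common minutes: 45.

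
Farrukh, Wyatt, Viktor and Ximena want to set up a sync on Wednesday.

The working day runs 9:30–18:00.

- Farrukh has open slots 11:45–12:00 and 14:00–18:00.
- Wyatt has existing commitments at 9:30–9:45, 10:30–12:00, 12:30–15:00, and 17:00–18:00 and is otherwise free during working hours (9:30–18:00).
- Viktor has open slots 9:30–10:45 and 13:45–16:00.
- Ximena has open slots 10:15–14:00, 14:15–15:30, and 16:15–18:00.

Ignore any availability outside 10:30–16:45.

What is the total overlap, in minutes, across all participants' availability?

Wyatt free within 09:30–18:00: 09:45–10:30, 12:00–12:30, 15:00–17:00.
Farrukh ∩ Wyatt: 15:00–17:00.
Farrukh ∩ Wyatt ∩ Viktor: 15:00–16:00.
Farrukh ∩ Wyatt ∩ Viktor ∩ Ximena: 15:00–15:30.
Restricted to 10:30–16:45: 15:00–15:30.
Total common minutes: 30.

30 minutes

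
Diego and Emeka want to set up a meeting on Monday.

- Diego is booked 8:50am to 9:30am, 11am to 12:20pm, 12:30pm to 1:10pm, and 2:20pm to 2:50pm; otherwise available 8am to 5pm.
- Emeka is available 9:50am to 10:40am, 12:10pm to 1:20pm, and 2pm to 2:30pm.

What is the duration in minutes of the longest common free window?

Diego free within 08:00–17:00: 08:00–08:50, 09:30–11:00, 12:20–12:30, 13:10–14:20, 14:50–17:00.
Diego ∩ Emeka: 09:50–10:40, 12:20–12:30, 13:10–13:20, 14:00–14:20.
Common window lengths: 50, 10, 10, 20 min; longest is 50.

50 minutes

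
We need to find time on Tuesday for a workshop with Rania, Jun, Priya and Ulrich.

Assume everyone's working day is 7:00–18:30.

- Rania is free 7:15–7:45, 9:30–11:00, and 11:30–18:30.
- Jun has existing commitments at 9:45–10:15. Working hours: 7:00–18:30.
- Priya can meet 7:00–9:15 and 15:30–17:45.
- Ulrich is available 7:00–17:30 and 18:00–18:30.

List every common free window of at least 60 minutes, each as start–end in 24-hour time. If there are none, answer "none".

Jun free within 07:00–18:30: 07:00–09:45, 10:15–18:30.
Rania ∩ Jun: 07:15–07:45, 09:30–09:45, 10:15–11:00, 11:30–18:30.
Rania ∩ Jun ∩ Priya: 07:15–07:45, 15:30–17:45.
Rania ∩ Jun ∩ Priya ∩ Ulrich: 07:15–07:45, 15:30–17:30.
Windows ≥ 60 min: 15:30–17:30.

15:30–17:30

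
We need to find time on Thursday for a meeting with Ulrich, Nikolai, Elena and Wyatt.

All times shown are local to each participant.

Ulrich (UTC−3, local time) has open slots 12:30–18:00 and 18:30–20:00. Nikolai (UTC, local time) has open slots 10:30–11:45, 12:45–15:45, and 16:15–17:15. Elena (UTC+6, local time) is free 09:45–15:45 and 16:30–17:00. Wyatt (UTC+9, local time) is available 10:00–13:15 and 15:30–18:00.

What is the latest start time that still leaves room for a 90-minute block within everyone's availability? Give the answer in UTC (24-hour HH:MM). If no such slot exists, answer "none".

none

Ulrich → UTC: 15:30–21:00, 21:30–23:00.
Nikolai → UTC: 10:30–11:45, 12:45–15:45, 16:15–17:15.
Elena → UTC: 03:45–09:45, 10:30–11:00.
Wyatt → UTC: 01:00–04:15, 06:30–09:00.
Ulrich ∩ Nikolai: 15:30–15:45, 16:15–17:15.
Ulrich ∩ Nikolai ∩ Elena: (none).
Ulrich ∩ Nikolai ∩ Elena ∩ Wyatt: (none).
Windows ≥ 90 min: (none).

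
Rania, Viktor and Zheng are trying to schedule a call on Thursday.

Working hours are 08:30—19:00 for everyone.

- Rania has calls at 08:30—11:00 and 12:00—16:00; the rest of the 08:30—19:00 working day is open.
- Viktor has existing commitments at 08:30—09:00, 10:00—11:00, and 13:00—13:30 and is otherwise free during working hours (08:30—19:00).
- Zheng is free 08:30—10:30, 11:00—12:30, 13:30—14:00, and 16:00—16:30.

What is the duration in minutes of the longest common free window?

Rania free within 08:30–19:00: 11:00–12:00, 16:00–19:00.
Viktor free within 08:30–19:00: 09:00–10:00, 11:00–13:00, 13:30–19:00.
Rania ∩ Viktor: 11:00–12:00, 16:00–19:00.
Rania ∩ Viktor ∩ Zheng: 11:00–12:00, 16:00–16:30.
Common window lengths: 60, 30 min; longest is 60.

60 minutes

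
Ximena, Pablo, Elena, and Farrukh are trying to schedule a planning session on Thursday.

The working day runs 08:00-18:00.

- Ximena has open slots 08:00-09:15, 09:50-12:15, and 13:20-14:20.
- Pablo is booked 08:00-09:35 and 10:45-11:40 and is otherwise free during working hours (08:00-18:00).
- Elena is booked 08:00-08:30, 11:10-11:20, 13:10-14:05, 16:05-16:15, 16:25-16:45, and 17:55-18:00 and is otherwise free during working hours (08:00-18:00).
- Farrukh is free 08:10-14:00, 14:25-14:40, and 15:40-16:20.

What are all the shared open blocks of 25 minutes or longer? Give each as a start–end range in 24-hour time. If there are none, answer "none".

Pablo free within 08:00–18:00: 09:35–10:45, 11:40–18:00.
Elena free within 08:00–18:00: 08:30–11:10, 11:20–13:10, 14:05–16:05, 16:15–16:25, 16:45–17:55.
Ximena ∩ Pablo: 09:50–10:45, 11:40–12:15, 13:20–14:20.
Ximena ∩ Pablo ∩ Elena: 09:50–10:45, 11:40–12:15, 14:05–14:20.
Ximena ∩ Pablo ∩ Elena ∩ Farrukh: 09:50–10:45, 11:40–12:15.
Windows ≥ 25 min: 09:50–10:45, 11:40–12:15.

09:50–10:45, 11:40–12:15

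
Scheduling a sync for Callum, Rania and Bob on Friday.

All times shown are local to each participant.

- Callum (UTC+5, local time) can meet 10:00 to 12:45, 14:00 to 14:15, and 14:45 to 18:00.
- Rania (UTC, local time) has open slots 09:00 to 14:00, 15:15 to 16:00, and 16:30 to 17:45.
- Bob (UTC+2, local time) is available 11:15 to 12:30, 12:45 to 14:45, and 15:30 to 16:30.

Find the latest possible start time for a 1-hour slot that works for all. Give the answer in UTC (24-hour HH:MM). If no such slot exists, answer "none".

11:45

Callum → UTC: 05:00–07:45, 09:00–09:15, 09:45–13:00.
Rania → UTC: 09:00–14:00, 15:15–16:00, 16:30–17:45.
Bob → UTC: 09:15–10:30, 10:45–12:45, 13:30–14:30.
Callum ∩ Rania: 09:00–09:15, 09:45–13:00.
Callum ∩ Rania ∩ Bob: 09:45–10:30, 10:45–12:45.
Windows ≥ 60 min: 10:45–12:45.
Latest start in the last window 10:45–12:45 is 12:45 − 60 min = 11:45.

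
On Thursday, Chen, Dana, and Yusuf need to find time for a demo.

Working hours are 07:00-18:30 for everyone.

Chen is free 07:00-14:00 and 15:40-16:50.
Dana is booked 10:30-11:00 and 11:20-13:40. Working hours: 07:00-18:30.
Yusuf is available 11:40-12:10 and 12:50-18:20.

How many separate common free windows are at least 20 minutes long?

2

Dana free within 07:00–18:30: 07:00–10:30, 11:00–11:20, 13:40–18:30.
Chen ∩ Dana: 07:00–10:30, 11:00–11:20, 13:40–14:00, 15:40–16:50.
Chen ∩ Dana ∩ Yusuf: 13:40–14:00, 15:40–16:50.
Windows ≥ 20 min: 13:40–14:00, 15:40–16:50.
That's 2 windows.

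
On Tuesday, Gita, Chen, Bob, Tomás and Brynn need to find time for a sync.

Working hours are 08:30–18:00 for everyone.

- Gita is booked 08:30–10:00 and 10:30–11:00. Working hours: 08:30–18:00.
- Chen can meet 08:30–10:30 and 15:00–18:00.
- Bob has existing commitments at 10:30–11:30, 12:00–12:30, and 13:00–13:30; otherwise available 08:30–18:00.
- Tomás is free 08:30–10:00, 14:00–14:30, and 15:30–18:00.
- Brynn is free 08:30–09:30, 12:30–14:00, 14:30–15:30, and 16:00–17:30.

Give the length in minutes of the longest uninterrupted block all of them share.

Gita free within 08:30–18:00: 10:00–10:30, 11:00–18:00.
Bob free within 08:30–18:00: 08:30–10:30, 11:30–12:00, 12:30–13:00, 13:30–18:00.
Gita ∩ Chen: 10:00–10:30, 15:00–18:00.
Gita ∩ Chen ∩ Bob: 10:00–10:30, 15:00–18:00.
Gita ∩ Chen ∩ Bob ∩ Tomás: 15:30–18:00.
Gita ∩ Chen ∩ Bob ∩ Tomás ∩ Brynn: 16:00–17:30.
Single common window of 90 minutes.

90 minutes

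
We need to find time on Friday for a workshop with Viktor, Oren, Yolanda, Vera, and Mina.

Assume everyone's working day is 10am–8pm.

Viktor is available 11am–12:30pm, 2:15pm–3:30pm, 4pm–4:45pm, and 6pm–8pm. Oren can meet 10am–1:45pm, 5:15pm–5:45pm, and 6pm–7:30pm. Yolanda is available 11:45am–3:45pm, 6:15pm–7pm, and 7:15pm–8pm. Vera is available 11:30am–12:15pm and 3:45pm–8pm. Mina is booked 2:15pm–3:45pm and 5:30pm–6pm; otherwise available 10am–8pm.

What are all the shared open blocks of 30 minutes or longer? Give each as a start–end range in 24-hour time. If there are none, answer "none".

Mina free within 10:00–20:00: 10:00–14:15, 15:45–17:30, 18:00–20:00.
Viktor ∩ Oren: 11:00–12:30, 18:00–19:30.
Viktor ∩ Oren ∩ Yolanda: 11:45–12:30, 18:15–19:00, 19:15–19:30.
Viktor ∩ Oren ∩ Yolanda ∩ Vera: 11:45–12:15, 18:15–19:00, 19:15–19:30.
Viktor ∩ Oren ∩ Yolanda ∩ Vera ∩ Mina: 11:45–12:15, 18:15–19:00, 19:15–19:30.
Windows ≥ 30 min: 11:45–12:15, 18:15–19:00.

11:45–12:15, 18:15–19:00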